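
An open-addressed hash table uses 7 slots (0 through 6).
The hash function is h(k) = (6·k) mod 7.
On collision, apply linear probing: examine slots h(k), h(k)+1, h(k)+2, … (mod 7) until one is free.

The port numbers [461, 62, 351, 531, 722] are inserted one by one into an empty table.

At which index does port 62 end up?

2

461 hashes to 1; slot 1 is free → place at 1.
62 hashes to 1; 1 taken → place at 2.
351 hashes to 6; slot 6 is free → place at 6.
531 hashes to 1; 1,2 taken → place at 3.
722 hashes to 6; 6 taken → place at 0.
Table: [722, 461, 62, 531, ., ., 351]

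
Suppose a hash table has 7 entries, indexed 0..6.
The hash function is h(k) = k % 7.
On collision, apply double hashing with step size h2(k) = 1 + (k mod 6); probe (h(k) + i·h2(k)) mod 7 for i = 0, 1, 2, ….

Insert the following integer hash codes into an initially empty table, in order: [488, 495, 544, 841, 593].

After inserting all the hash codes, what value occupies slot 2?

Insert 488: h=5, slot 5 empty -> index 5.
Insert 495: h=5, h2=4, slot 5 occupied -> index 2.
Insert 544: h=5, h2=5, slot 5 occupied -> index 3.
Insert 841: h=1, slot 1 empty -> index 1.
Insert 593: h=5, h2=6, slot 5 occupied -> index 4.
Table: [., 841, 495, 544, 593, 488, .]

495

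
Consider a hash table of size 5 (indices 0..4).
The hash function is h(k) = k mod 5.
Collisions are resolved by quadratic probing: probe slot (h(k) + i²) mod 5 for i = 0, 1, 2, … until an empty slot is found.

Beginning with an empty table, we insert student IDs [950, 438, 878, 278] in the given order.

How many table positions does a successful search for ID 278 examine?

Insert 950: h=0, slot 0 empty → index 0.
Insert 438: h=3, slot 3 empty → index 3.
Insert 878: h=3, slot 3 occupied → index 4.
Insert 278: h=3, slots 3,4 occupied → index 2.
Table: [950, -, 278, 438, 878]
Lookup 278: h=3, probe 3,4,2 → found at 2.

3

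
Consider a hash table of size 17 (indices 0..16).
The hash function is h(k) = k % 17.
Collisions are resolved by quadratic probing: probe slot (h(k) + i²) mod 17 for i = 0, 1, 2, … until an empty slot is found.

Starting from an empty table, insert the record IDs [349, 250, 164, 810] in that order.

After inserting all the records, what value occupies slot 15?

810

Insert 349: h=9, slot 9 empty → index 9.
Insert 250: h=12, slot 12 empty → index 12.
Insert 164: h=11, slot 11 empty → index 11.
Insert 810: h=11, slots 11,12 occupied → index 15.
Table: [—, —, —, —, —, —, —, —, —, 349, —, 164, 250, —, —, 810, —]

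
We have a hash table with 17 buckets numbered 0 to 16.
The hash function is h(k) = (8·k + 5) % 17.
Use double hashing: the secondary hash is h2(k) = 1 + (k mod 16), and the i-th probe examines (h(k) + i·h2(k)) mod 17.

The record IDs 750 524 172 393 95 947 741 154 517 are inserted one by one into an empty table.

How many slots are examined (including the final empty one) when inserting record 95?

2

750 hashes to 4; slot 4 is free -> place at 4.
524 hashes to 15; slot 15 is free -> place at 15.
172 hashes to 4, h2=13; 4 taken -> place at 0.
393 hashes to 4, h2=10; 4 taken -> place at 14.
95 hashes to 0, h2=16; 0 taken -> place at 16.
947 hashes to 16, h2=4; 16 taken -> place at 3.
741 hashes to 0, h2=6; 0 taken -> place at 6.
154 hashes to 13; slot 13 is free -> place at 13.
517 hashes to 10; slot 10 is free -> place at 10.
Table: [172, —, —, 947, 750, —, 741, —, —, —, 517, —, —, 154, 393, 524, 95]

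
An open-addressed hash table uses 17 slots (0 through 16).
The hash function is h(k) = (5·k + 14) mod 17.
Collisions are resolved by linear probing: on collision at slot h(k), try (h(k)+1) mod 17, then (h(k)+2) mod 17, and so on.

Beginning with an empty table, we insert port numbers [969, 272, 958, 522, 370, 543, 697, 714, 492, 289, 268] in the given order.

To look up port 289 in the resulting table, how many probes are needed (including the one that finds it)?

5

969: h=14 => slot 14
272: h=14, probe 14,15 => slot 15
958: h=10 => slot 10
522: h=6 => slot 6
370: h=11 => slot 11
543: h=9 => slot 9
697: h=14, probe 14,15,16 => slot 16
714: h=14, probe 14,15,16,0 => slot 0
492: h=9, probe 9,10,11,12 => slot 12
289: h=14, probe 14,15,16,0,1 => slot 1
268: h=11, probe 11,12,13 => slot 13
Table: [714, 289, ., ., ., ., 522, ., ., 543, 958, 370, 492, 268, 969, 272, 697]
Lookup 289: h=14, probe 14,15,16,0,1 → found at 1.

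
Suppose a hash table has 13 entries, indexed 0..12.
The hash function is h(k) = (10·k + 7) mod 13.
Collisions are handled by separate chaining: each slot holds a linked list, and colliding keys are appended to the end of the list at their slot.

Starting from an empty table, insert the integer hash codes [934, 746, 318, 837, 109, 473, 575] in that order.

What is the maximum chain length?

4

Insert 934: h=0, bucket 0 empty -> new chain.
Insert 746: h=5, bucket 5 empty -> new chain.
Insert 318: h=2, bucket 2 empty -> new chain.
Insert 837: h=5, bucket 5 nonempty -> append to chain.
Insert 109: h=5, bucket 5 nonempty -> append to chain.
Insert 473: h=5, bucket 5 nonempty -> append to chain.
Insert 575: h=11, bucket 11 empty -> new chain.
Final buckets:
0: 934
1: ∅
2: 318
3: ∅
4: ∅
5: 746 -> 837 -> 109 -> 473
6: ∅
7: ∅
8: ∅
9: ∅
10: ∅
11: 575
12: ∅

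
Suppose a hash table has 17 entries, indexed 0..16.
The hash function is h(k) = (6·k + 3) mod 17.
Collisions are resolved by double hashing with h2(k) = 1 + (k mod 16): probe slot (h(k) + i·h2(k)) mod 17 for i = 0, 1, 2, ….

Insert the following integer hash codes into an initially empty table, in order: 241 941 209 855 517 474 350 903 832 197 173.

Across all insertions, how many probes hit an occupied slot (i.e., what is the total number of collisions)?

6

241: h=4 => slot 4
941: h=5 => slot 5
209: h=16 => slot 16
855: h=16, h2=8, probe 16,7 => slot 7
517: h=11 => slot 11
474: h=8 => slot 8
350: h=12 => slot 12
903: h=15 => slot 15
832: h=14 => slot 14
197: h=12, h2=6, probe 12,1 => slot 1
173: h=4, h2=14, probe 4,1,15,12,9 => slot 9
Table: [—, 197, —, —, 241, 941, —, 855, 474, 173, —, 517, 350, —, 832, 903, 209]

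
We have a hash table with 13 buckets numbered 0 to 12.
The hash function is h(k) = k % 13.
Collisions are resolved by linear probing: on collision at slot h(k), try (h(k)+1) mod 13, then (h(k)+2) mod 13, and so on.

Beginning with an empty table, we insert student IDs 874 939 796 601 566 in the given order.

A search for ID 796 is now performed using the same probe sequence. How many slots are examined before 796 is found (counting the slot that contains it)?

Insert 874: h=3, slot 3 empty => index 3.
Insert 939: h=3, slot 3 occupied => index 4.
Insert 796: h=3, slots 3,4 occupied => index 5.
Insert 601: h=3, slots 3,4,5 occupied => index 6.
Insert 566: h=7, slot 7 empty => index 7.
Table: [_, _, _, 874, 939, 796, 601, 566, _, _, _, _, _]
Lookup 796: h=3, probe 3,4,5 → found at 5.

3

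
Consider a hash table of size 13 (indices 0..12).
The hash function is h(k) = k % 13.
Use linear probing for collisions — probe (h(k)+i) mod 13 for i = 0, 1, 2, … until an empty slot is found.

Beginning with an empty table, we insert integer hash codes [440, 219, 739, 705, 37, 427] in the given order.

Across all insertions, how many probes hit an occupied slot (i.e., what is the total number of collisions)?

10

Insert 440: h=11, slot 11 empty -> index 11.
Insert 219: h=11, slot 11 occupied -> index 12.
Insert 739: h=11, slots 11,12 occupied -> index 0.
Insert 705: h=3, slot 3 empty -> index 3.
Insert 37: h=11, slots 11,12,0 occupied -> index 1.
Insert 427: h=11, slots 11,12,0,1 occupied -> index 2.
Table: [739, 37, 427, 705, -, -, -, -, -, -, -, 440, 219]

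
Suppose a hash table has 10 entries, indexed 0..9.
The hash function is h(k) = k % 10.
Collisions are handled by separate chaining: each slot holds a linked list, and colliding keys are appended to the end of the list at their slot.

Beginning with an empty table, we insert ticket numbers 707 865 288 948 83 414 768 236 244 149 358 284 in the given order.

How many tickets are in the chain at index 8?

4

Insert 707: h=7, bucket 7 empty → new chain.
Insert 865: h=5, bucket 5 empty → new chain.
Insert 288: h=8, bucket 8 empty → new chain.
Insert 948: h=8, bucket 8 nonempty → append to chain.
Insert 83: h=3, bucket 3 empty → new chain.
Insert 414: h=4, bucket 4 empty → new chain.
Insert 768: h=8, bucket 8 nonempty → append to chain.
Insert 236: h=6, bucket 6 empty → new chain.
Insert 244: h=4, bucket 4 nonempty → append to chain.
Insert 149: h=9, bucket 9 empty → new chain.
Insert 358: h=8, bucket 8 nonempty → append to chain.
Insert 284: h=4, bucket 4 nonempty → append to chain.
Final buckets:
0: _
1: _
2: _
3: 83
4: 414 -> 244 -> 284
5: 865
6: 236
7: 707
8: 288 -> 948 -> 768 -> 358
9: 149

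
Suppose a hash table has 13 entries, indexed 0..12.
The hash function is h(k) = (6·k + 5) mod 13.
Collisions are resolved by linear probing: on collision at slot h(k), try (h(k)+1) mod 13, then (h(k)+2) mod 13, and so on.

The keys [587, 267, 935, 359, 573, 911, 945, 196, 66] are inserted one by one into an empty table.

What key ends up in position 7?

587 hashes to 4; slot 4 is free → place at 4.
267 hashes to 8; slot 8 is free → place at 8.
935 hashes to 12; slot 12 is free → place at 12.
359 hashes to 1; slot 1 is free → place at 1.
573 hashes to 11; slot 11 is free → place at 11.
911 hashes to 11; 11,12 taken → place at 0.
945 hashes to 7; slot 7 is free → place at 7.
196 hashes to 11; 11,12,0,1 taken → place at 2.
66 hashes to 11; 11,12,0,1,2 taken → place at 3.
Table: [911, 359, 196, 66, 587, -, -, 945, 267, -, -, 573, 935]

945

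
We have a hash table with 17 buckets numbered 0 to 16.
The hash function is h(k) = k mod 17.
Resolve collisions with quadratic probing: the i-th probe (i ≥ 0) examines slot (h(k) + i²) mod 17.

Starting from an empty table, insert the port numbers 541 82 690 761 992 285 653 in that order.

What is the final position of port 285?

0

541 hashes to 14; slot 14 is free -> place at 14.
82 hashes to 14; 14 taken -> place at 15.
690 hashes to 10; slot 10 is free -> place at 10.
761 hashes to 13; slot 13 is free -> place at 13.
992 hashes to 6; slot 6 is free -> place at 6.
285 hashes to 13; 13,14 taken -> place at 0.
653 hashes to 7; slot 7 is free -> place at 7.
Table: [285, —, —, —, —, —, 992, 653, —, —, 690, —, —, 761, 541, 82, —]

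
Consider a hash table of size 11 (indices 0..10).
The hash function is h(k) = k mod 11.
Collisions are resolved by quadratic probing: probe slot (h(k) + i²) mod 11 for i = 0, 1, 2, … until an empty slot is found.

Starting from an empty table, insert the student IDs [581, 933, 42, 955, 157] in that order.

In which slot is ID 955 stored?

7

581: h=9 => slot 9
933: h=9, probe 9,10 => slot 10
42: h=9, probe 9,10,2 => slot 2
955: h=9, probe 9,10,2,7 => slot 7
157: h=3 => slot 3
Table: [∅, ∅, 42, 157, ∅, ∅, ∅, 955, ∅, 581, 933]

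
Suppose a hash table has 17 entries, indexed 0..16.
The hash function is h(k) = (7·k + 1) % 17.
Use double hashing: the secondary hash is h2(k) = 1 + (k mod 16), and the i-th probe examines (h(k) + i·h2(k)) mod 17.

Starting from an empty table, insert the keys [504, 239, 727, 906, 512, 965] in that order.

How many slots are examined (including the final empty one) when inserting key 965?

2

504: h=10 -> slot 10
239: h=8 -> slot 8
727: h=7 -> slot 7
906: h=2 -> slot 2
512: h=15 -> slot 15
965: h=7, h2=6, probe 7,13 -> slot 13
Table: [-, -, 906, -, -, -, -, 727, 239, -, 504, -, -, 965, -, 512, -]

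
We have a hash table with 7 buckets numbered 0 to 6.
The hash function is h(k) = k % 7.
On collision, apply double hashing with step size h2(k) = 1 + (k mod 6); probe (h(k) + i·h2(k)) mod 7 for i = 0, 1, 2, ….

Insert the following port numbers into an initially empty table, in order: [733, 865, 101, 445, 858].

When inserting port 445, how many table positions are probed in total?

733: h=5 → slot 5
865: h=4 → slot 4
101: h=3 → slot 3
445: h=4, h2=2, probe 4,6 → slot 6
858: h=4, h2=1, probe 4,5,6,0 → slot 0
Table: [858, ∅, ∅, 101, 865, 733, 445]

2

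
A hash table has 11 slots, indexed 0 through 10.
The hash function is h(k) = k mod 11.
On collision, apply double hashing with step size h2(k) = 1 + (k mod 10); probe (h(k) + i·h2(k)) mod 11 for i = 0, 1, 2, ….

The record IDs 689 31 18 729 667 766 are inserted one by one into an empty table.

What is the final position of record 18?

Insert 689: h=7, slot 7 empty => index 7.
Insert 31: h=9, slot 9 empty => index 9.
Insert 18: h=7, h2=9, slot 7 occupied => index 5.
Insert 729: h=3, slot 3 empty => index 3.
Insert 667: h=7, h2=8, slot 7 occupied => index 4.
Insert 766: h=7, h2=7, slots 7,3 occupied => index 10.
Table: [-, -, -, 729, 667, 18, -, 689, -, 31, 766]

5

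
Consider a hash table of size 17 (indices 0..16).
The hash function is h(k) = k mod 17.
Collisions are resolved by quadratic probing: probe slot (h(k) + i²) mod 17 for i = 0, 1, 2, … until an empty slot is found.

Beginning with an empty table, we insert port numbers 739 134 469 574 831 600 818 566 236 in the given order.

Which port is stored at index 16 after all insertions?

Insert 739: h=8, slot 8 empty -> index 8.
Insert 134: h=15, slot 15 empty -> index 15.
Insert 469: h=10, slot 10 empty -> index 10.
Insert 574: h=13, slot 13 empty -> index 13.
Insert 831: h=15, slot 15 occupied -> index 16.
Insert 600: h=5, slot 5 empty -> index 5.
Insert 818: h=2, slot 2 empty -> index 2.
Insert 566: h=5, slot 5 occupied -> index 6.
Insert 236: h=15, slots 15,16,2 occupied -> index 7.
Table: [∅, ∅, 818, ∅, ∅, 600, 566, 236, 739, ∅, 469, ∅, ∅, 574, ∅, 134, 831]

831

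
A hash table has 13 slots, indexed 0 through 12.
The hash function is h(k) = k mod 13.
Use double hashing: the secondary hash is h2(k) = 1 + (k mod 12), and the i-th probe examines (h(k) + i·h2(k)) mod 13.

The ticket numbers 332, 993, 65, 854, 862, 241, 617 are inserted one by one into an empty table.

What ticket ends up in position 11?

241

Insert 332: h=7, slot 7 empty => index 7.
Insert 993: h=5, slot 5 empty => index 5.
Insert 65: h=0, slot 0 empty => index 0.
Insert 854: h=9, slot 9 empty => index 9.
Insert 862: h=4, slot 4 empty => index 4.
Insert 241: h=7, h2=2, slots 7,9 occupied => index 11.
Insert 617: h=6, slot 6 empty => index 6.
Table: [65, -, -, -, 862, 993, 617, 332, -, 854, -, 241, -]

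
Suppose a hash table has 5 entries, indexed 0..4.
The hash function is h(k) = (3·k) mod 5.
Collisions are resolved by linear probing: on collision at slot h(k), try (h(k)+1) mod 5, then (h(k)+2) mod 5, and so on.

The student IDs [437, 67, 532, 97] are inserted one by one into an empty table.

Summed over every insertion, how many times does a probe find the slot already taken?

437 hashes to 1; slot 1 is free => place at 1.
67 hashes to 1; 1 taken => place at 2.
532 hashes to 1; 1,2 taken => place at 3.
97 hashes to 1; 1,2,3 taken => place at 4.
Table: [., 437, 67, 532, 97]

6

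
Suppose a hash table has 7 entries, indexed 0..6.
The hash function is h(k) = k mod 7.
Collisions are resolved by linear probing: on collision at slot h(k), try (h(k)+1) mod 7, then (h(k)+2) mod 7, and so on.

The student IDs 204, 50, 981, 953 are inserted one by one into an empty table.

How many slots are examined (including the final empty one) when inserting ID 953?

4

204 hashes to 1; slot 1 is free -> place at 1.
50 hashes to 1; 1 taken -> place at 2.
981 hashes to 1; 1,2 taken -> place at 3.
953 hashes to 1; 1,2,3 taken -> place at 4.
Table: [-, 204, 50, 981, 953, -, -]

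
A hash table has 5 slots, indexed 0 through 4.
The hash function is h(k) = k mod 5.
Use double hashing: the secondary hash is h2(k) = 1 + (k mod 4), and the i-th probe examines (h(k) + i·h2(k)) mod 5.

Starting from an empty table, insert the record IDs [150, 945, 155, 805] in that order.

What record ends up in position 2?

945

Insert 150: h=0, slot 0 empty → index 0.
Insert 945: h=0, h2=2, slot 0 occupied → index 2.
Insert 155: h=0, h2=4, slot 0 occupied → index 4.
Insert 805: h=0, h2=2, slots 0,2,4 occupied → index 1.
Table: [150, 805, 945, ∅, 155]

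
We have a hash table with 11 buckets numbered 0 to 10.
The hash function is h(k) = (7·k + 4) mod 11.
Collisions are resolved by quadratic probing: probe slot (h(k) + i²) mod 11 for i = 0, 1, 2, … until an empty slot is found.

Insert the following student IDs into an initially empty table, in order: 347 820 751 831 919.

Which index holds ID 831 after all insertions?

Insert 347: h=2, slot 2 empty → index 2.
Insert 820: h=2, slot 2 occupied → index 3.
Insert 751: h=3, slot 3 occupied → index 4.
Insert 831: h=2, slots 2,3 occupied → index 6.
Insert 919: h=2, slots 2,3,6 occupied → index 0.
Table: [919, _, 347, 820, 751, _, 831, _, _, _, _]

6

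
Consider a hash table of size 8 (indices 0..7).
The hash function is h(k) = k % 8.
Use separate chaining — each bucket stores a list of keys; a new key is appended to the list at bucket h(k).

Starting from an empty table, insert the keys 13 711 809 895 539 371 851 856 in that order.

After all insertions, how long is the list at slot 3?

3

Insert 13: h=5, bucket 5 empty -> new chain.
Insert 711: h=7, bucket 7 empty -> new chain.
Insert 809: h=1, bucket 1 empty -> new chain.
Insert 895: h=7, bucket 7 nonempty -> append to chain.
Insert 539: h=3, bucket 3 empty -> new chain.
Insert 371: h=3, bucket 3 nonempty -> append to chain.
Insert 851: h=3, bucket 3 nonempty -> append to chain.
Insert 856: h=0, bucket 0 empty -> new chain.
Final buckets:
0: 856
1: 809
2: —
3: 539 -> 371 -> 851
4: —
5: 13
6: —
7: 711 -> 895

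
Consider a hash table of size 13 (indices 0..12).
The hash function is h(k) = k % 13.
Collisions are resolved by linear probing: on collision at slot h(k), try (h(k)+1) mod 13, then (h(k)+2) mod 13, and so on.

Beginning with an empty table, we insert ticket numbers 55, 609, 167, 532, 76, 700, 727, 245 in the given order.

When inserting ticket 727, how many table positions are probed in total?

6

Insert 55: h=3, slot 3 empty → index 3.
Insert 609: h=11, slot 11 empty → index 11.
Insert 167: h=11, slot 11 occupied → index 12.
Insert 532: h=12, slot 12 occupied → index 0.
Insert 76: h=11, slots 11,12,0 occupied → index 1.
Insert 700: h=11, slots 11,12,0,1 occupied → index 2.
Insert 727: h=12, slots 12,0,1,2,3 occupied → index 4.
Insert 245: h=11, slots 11,12,0,1,2,3,4 occupied → index 5.
Table: [532, 76, 700, 55, 727, 245, ., ., ., ., ., 609, 167]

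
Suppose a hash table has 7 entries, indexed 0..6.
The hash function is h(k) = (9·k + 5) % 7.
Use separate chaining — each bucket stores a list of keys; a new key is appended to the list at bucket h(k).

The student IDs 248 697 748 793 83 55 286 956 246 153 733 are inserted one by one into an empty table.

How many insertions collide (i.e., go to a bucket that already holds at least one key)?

5

248 -> bucket 4
697 -> bucket 6
748 -> bucket 3
793 -> bucket 2
83 -> bucket 3 (collision)
55 -> bucket 3 (collision)
286 -> bucket 3 (collision)
956 -> bucket 6 (collision)
246 -> bucket 0
153 -> bucket 3 (collision)
733 -> bucket 1
Final buckets:
0: 246
1: 733
2: 793
3: 748 -> 83 -> 55 -> 286 -> 153
4: 248
5: ∅
6: 697 -> 956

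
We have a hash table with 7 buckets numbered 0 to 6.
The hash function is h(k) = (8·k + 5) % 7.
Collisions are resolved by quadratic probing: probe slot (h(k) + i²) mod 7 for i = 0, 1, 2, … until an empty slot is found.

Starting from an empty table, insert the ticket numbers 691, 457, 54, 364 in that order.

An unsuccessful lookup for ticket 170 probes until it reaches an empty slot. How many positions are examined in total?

691 hashes to 3; slot 3 is free => place at 3.
457 hashes to 0; slot 0 is free => place at 0.
54 hashes to 3; 3 taken => place at 4.
364 hashes to 5; slot 5 is free => place at 5.
Table: [457, ., ., 691, 54, 364, .]
Lookup 170: h=0, probe 0,1 → slot 1 empty, not found.

2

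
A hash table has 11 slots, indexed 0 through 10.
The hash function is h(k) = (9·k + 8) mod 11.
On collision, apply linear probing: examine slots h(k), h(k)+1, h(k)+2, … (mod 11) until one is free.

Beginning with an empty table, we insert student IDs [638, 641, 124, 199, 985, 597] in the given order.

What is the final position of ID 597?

Insert 638: h=8, slot 8 empty => index 8.
Insert 641: h=2, slot 2 empty => index 2.
Insert 124: h=2, slot 2 occupied => index 3.
Insert 199: h=6, slot 6 empty => index 6.
Insert 985: h=7, slot 7 empty => index 7.
Insert 597: h=2, slots 2,3 occupied => index 4.
Table: [., ., 641, 124, 597, ., 199, 985, 638, ., .]

4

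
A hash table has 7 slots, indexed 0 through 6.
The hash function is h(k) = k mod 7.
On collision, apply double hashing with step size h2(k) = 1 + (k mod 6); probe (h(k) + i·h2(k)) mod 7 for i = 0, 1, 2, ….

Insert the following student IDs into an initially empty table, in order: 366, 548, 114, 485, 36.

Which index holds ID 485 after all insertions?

1

366 hashes to 2; slot 2 is free -> place at 2.
548 hashes to 2, h2=3; 2 taken -> place at 5.
114 hashes to 2, h2=1; 2 taken -> place at 3.
485 hashes to 2, h2=6; 2 taken -> place at 1.
36 hashes to 1, h2=1; 1,2,3 taken -> place at 4.
Table: [-, 485, 366, 114, 36, 548, -]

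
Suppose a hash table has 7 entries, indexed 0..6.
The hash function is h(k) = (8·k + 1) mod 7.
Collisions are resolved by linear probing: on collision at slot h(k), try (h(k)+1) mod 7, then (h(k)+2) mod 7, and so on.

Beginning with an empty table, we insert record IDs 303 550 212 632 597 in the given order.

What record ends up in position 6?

303: h=3 => slot 3
550: h=5 => slot 5
212: h=3, probe 3,4 => slot 4
632: h=3, probe 3,4,5,6 => slot 6
597: h=3, probe 3,4,5,6,0 => slot 0
Table: [597, _, _, 303, 212, 550, 632]

632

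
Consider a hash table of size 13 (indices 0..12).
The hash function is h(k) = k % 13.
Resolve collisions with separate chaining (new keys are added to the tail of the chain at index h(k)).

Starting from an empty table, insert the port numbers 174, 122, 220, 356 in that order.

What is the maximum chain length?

3

174 → bucket 5
122 → bucket 5 (collision)
220 → bucket 12
356 → bucket 5 (collision)
Final buckets:
0: -
1: -
2: -
3: -
4: -
5: 174 -> 122 -> 356
6: -
7: -
8: -
9: -
10: -
11: -
12: 220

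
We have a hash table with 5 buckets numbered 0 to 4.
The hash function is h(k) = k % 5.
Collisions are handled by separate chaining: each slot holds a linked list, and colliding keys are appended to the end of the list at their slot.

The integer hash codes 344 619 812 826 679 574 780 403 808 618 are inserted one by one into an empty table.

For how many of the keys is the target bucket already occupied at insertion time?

Insert 344: h=4, bucket 4 empty → new chain.
Insert 619: h=4, bucket 4 nonempty → append to chain.
Insert 812: h=2, bucket 2 empty → new chain.
Insert 826: h=1, bucket 1 empty → new chain.
Insert 679: h=4, bucket 4 nonempty → append to chain.
Insert 574: h=4, bucket 4 nonempty → append to chain.
Insert 780: h=0, bucket 0 empty → new chain.
Insert 403: h=3, bucket 3 empty → new chain.
Insert 808: h=3, bucket 3 nonempty → append to chain.
Insert 618: h=3, bucket 3 nonempty → append to chain.
Final buckets:
0: 780
1: 826
2: 812
3: 403 -> 808 -> 618
4: 344 -> 619 -> 679 -> 574

5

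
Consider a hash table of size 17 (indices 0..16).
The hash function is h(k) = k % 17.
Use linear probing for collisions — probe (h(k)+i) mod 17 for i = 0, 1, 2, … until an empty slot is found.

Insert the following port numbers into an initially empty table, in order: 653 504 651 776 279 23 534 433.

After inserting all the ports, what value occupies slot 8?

279

653: h=7 => slot 7
504: h=11 => slot 11
651: h=5 => slot 5
776: h=11, probe 11,12 => slot 12
279: h=7, probe 7,8 => slot 8
23: h=6 => slot 6
534: h=7, probe 7,8,9 => slot 9
433: h=8, probe 8,9,10 => slot 10
Table: [., ., ., ., ., 651, 23, 653, 279, 534, 433, 504, 776, ., ., ., .]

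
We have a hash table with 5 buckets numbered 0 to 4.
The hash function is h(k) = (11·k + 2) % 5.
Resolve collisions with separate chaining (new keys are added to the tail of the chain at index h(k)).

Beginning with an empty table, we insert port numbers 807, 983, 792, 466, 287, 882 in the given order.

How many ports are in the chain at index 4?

4

807 → bucket 4
983 → bucket 0
792 → bucket 4 (collision)
466 → bucket 3
287 → bucket 4 (collision)
882 → bucket 4 (collision)
Final buckets:
0: 983
1: _
2: _
3: 466
4: 807 -> 792 -> 287 -> 882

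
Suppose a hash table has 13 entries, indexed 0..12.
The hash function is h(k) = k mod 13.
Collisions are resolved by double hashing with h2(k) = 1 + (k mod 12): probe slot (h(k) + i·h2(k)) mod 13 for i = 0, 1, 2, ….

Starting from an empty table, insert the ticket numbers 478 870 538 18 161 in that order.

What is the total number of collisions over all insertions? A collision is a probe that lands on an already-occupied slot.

Insert 478: h=10, slot 10 empty → index 10.
Insert 870: h=12, slot 12 empty → index 12.
Insert 538: h=5, slot 5 empty → index 5.
Insert 18: h=5, h2=7, slots 5,12 occupied → index 6.
Insert 161: h=5, h2=6, slot 5 occupied → index 11.
Table: [_, _, _, _, _, 538, 18, _, _, _, 478, 161, 870]

3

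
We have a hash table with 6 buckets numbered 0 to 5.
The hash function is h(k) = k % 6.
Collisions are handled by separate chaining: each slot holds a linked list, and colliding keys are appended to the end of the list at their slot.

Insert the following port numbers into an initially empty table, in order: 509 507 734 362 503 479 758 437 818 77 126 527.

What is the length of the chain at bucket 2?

4

Insert 509: h=5, bucket 5 empty → new chain.
Insert 507: h=3, bucket 3 empty → new chain.
Insert 734: h=2, bucket 2 empty → new chain.
Insert 362: h=2, bucket 2 nonempty → append to chain.
Insert 503: h=5, bucket 5 nonempty → append to chain.
Insert 479: h=5, bucket 5 nonempty → append to chain.
Insert 758: h=2, bucket 2 nonempty → append to chain.
Insert 437: h=5, bucket 5 nonempty → append to chain.
Insert 818: h=2, bucket 2 nonempty → append to chain.
Insert 77: h=5, bucket 5 nonempty → append to chain.
Insert 126: h=0, bucket 0 empty → new chain.
Insert 527: h=5, bucket 5 nonempty → append to chain.
Final buckets:
0: 126
1: .
2: 734 -> 362 -> 758 -> 818
3: 507
4: .
5: 509 -> 503 -> 479 -> 437 -> 77 -> 527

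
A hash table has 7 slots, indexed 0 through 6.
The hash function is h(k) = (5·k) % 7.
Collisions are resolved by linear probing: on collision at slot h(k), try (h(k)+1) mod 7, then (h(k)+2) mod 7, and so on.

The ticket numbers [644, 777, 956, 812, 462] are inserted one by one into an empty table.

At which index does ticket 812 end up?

644: h=0 → slot 0
777: h=0, probe 0,1 → slot 1
956: h=6 → slot 6
812: h=0, probe 0,1,2 → slot 2
462: h=0, probe 0,1,2,3 → slot 3
Table: [644, 777, 812, 462, —, —, 956]

2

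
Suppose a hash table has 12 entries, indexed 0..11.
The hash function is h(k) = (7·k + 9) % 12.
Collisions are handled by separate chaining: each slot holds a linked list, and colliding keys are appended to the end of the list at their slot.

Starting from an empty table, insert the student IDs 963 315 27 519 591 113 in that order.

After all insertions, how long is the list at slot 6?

Insert 963: h=6, bucket 6 empty → new chain.
Insert 315: h=6, bucket 6 nonempty → append to chain.
Insert 27: h=6, bucket 6 nonempty → append to chain.
Insert 519: h=6, bucket 6 nonempty → append to chain.
Insert 591: h=6, bucket 6 nonempty → append to chain.
Insert 113: h=8, bucket 8 empty → new chain.
Final buckets:
0: -
1: -
2: -
3: -
4: -
5: -
6: 963 -> 315 -> 27 -> 519 -> 591
7: -
8: 113
9: -
10: -
11: -

5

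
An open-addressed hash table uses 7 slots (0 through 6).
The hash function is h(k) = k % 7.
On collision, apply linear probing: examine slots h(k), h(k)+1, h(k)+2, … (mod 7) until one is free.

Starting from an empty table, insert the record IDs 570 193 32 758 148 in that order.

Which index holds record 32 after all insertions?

5

570: h=3 → slot 3
193: h=4 → slot 4
32: h=4, probe 4,5 → slot 5
758: h=2 → slot 2
148: h=1 → slot 1
Table: [—, 148, 758, 570, 193, 32, —]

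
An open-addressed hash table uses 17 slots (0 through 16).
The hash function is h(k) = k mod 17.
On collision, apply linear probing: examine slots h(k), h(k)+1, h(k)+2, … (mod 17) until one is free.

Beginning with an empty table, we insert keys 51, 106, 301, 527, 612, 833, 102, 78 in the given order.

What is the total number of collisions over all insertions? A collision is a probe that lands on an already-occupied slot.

11

51 hashes to 0; slot 0 is free => place at 0.
106 hashes to 4; slot 4 is free => place at 4.
301 hashes to 12; slot 12 is free => place at 12.
527 hashes to 0; 0 taken => place at 1.
612 hashes to 0; 0,1 taken => place at 2.
833 hashes to 0; 0,1,2 taken => place at 3.
102 hashes to 0; 0,1,2,3,4 taken => place at 5.
78 hashes to 10; slot 10 is free => place at 10.
Table: [51, 527, 612, 833, 106, 102, -, -, -, -, 78, -, 301, -, -, -, -]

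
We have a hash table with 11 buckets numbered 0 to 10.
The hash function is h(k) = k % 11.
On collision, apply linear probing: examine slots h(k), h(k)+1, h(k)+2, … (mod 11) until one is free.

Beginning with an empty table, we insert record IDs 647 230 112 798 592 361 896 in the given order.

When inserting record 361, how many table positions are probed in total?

647 hashes to 9; slot 9 is free => place at 9.
230 hashes to 10; slot 10 is free => place at 10.
112 hashes to 2; slot 2 is free => place at 2.
798 hashes to 6; slot 6 is free => place at 6.
592 hashes to 9; 9,10 taken => place at 0.
361 hashes to 9; 9,10,0 taken => place at 1.
896 hashes to 5; slot 5 is free => place at 5.
Table: [592, 361, 112, —, —, 896, 798, —, —, 647, 230]

4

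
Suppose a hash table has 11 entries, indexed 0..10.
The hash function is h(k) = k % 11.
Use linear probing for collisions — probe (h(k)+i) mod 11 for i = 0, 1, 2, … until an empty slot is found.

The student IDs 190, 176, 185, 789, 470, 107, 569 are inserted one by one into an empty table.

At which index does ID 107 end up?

1

Insert 190: h=3, slot 3 empty -> index 3.
Insert 176: h=0, slot 0 empty -> index 0.
Insert 185: h=9, slot 9 empty -> index 9.
Insert 789: h=8, slot 8 empty -> index 8.
Insert 470: h=8, slots 8,9 occupied -> index 10.
Insert 107: h=8, slots 8,9,10,0 occupied -> index 1.
Insert 569: h=8, slots 8,9,10,0,1 occupied -> index 2.
Table: [176, 107, 569, 190, ∅, ∅, ∅, ∅, 789, 185, 470]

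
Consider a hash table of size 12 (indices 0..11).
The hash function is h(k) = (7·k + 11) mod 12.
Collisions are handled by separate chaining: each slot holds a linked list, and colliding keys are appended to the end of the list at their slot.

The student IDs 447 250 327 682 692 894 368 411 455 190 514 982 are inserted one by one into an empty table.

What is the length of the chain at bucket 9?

5

447 -> bucket 8
250 -> bucket 9
327 -> bucket 8 (collision)
682 -> bucket 9 (collision)
692 -> bucket 7
894 -> bucket 5
368 -> bucket 7 (collision)
411 -> bucket 8 (collision)
455 -> bucket 4
190 -> bucket 9 (collision)
514 -> bucket 9 (collision)
982 -> bucket 9 (collision)
Final buckets:
0: -
1: -
2: -
3: -
4: 455
5: 894
6: -
7: 692 -> 368
8: 447 -> 327 -> 411
9: 250 -> 682 -> 190 -> 514 -> 982
10: -
11: -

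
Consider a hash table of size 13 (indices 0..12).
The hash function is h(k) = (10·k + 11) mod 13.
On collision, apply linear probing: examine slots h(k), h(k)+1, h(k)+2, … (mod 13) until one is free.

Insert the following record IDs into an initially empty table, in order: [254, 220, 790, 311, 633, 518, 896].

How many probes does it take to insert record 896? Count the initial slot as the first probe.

5

254: h=3 => slot 3
220: h=1 => slot 1
790: h=7 => slot 7
311: h=1, probe 1,2 => slot 2
633: h=10 => slot 10
518: h=4 => slot 4
896: h=1, probe 1,2,3,4,5 => slot 5
Table: [-, 220, 311, 254, 518, 896, -, 790, -, -, 633, -, -]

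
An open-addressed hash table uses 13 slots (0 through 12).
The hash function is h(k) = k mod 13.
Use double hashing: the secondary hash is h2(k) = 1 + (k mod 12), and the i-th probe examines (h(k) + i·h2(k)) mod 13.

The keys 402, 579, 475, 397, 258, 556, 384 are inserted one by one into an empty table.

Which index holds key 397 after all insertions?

402: h=12 -> slot 12
579: h=7 -> slot 7
475: h=7, h2=8, probe 7,2 -> slot 2
397: h=7, h2=2, probe 7,9 -> slot 9
258: h=11 -> slot 11
556: h=10 -> slot 10
384: h=7, h2=1, probe 7,8 -> slot 8
Table: [∅, ∅, 475, ∅, ∅, ∅, ∅, 579, 384, 397, 556, 258, 402]

9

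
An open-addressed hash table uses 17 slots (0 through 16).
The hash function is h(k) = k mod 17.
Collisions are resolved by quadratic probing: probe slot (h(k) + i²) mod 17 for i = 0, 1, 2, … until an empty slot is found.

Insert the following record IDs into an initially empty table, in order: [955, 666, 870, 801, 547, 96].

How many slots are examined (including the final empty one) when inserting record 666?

2

Insert 955: h=3, slot 3 empty => index 3.
Insert 666: h=3, slot 3 occupied => index 4.
Insert 870: h=3, slots 3,4 occupied => index 7.
Insert 801: h=2, slot 2 empty => index 2.
Insert 547: h=3, slots 3,4,7 occupied => index 12.
Insert 96: h=11, slot 11 empty => index 11.
Table: [-, -, 801, 955, 666, -, -, 870, -, -, -, 96, 547, -, -, -, -]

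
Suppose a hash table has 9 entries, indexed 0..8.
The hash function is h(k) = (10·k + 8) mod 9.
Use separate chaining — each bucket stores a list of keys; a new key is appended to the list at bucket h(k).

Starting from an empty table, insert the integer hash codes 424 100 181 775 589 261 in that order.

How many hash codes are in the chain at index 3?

1

424 → bucket 0
100 → bucket 0 (collision)
181 → bucket 0 (collision)
775 → bucket 0 (collision)
589 → bucket 3
261 → bucket 8
Final buckets:
0: 424 -> 100 -> 181 -> 775
1: ∅
2: ∅
3: 589
4: ∅
5: ∅
6: ∅
7: ∅
8: 261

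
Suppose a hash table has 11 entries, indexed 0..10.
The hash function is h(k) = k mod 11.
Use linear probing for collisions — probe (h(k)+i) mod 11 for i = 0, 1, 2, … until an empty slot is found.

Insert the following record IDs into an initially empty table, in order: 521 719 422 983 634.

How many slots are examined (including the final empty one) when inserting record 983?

4

521 hashes to 4; slot 4 is free → place at 4.
719 hashes to 4; 4 taken → place at 5.
422 hashes to 4; 4,5 taken → place at 6.
983 hashes to 4; 4,5,6 taken → place at 7.
634 hashes to 7; 7 taken → place at 8.
Table: [_, _, _, _, 521, 719, 422, 983, 634, _, _]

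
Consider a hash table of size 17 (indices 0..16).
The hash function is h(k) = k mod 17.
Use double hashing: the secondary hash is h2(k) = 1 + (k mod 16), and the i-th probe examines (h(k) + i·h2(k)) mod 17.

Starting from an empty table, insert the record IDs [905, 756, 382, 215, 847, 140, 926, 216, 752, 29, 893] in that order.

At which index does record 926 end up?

2

Insert 905: h=4, slot 4 empty -> index 4.
Insert 756: h=8, slot 8 empty -> index 8.
Insert 382: h=8, h2=15, slot 8 occupied -> index 6.
Insert 215: h=11, slot 11 empty -> index 11.
Insert 847: h=14, slot 14 empty -> index 14.
Insert 140: h=4, h2=13, slot 4 occupied -> index 0.
Insert 926: h=8, h2=15, slots 8,6,4 occupied -> index 2.
Insert 216: h=12, slot 12 empty -> index 12.
Insert 752: h=4, h2=1, slot 4 occupied -> index 5.
Insert 29: h=12, h2=14, slot 12 occupied -> index 9.
Insert 893: h=9, h2=14, slots 9,6 occupied -> index 3.
Table: [140, —, 926, 893, 905, 752, 382, —, 756, 29, —, 215, 216, —, 847, —, —]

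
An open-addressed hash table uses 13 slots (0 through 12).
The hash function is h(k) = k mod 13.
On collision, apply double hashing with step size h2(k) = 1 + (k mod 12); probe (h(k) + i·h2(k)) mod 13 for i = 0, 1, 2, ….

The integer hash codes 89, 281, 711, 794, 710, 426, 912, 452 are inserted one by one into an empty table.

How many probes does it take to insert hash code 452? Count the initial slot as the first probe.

2

Insert 89: h=11, slot 11 empty => index 11.
Insert 281: h=8, slot 8 empty => index 8.
Insert 711: h=9, slot 9 empty => index 9.
Insert 794: h=1, slot 1 empty => index 1.
Insert 710: h=8, h2=3, slots 8,11,1 occupied => index 4.
Insert 426: h=10, slot 10 empty => index 10.
Insert 912: h=2, slot 2 empty => index 2.
Insert 452: h=10, h2=9, slot 10 occupied => index 6.
Table: [-, 794, 912, -, 710, -, 452, -, 281, 711, 426, 89, -]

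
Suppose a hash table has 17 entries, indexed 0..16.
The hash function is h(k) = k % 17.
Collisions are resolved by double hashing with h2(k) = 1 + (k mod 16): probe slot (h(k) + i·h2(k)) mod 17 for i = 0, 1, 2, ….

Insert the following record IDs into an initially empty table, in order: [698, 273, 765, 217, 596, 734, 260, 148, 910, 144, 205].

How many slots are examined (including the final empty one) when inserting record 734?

Insert 698: h=1, slot 1 empty → index 1.
Insert 273: h=1, h2=2, slot 1 occupied → index 3.
Insert 765: h=0, slot 0 empty → index 0.
Insert 217: h=13, slot 13 empty → index 13.
Insert 596: h=1, h2=5, slot 1 occupied → index 6.
Insert 734: h=3, h2=15, slots 3,1 occupied → index 16.
Insert 260: h=5, slot 5 empty → index 5.
Insert 148: h=12, slot 12 empty → index 12.
Insert 910: h=9, slot 9 empty → index 9.
Insert 144: h=8, slot 8 empty → index 8.
Insert 205: h=1, h2=14, slot 1 occupied → index 15.
Table: [765, 698, -, 273, -, 260, 596, -, 144, 910, -, -, 148, 217, -, 205, 734]

3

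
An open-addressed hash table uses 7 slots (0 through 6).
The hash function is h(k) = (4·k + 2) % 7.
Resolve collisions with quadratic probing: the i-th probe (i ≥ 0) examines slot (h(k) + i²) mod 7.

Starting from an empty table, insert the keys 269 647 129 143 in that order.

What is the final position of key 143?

2

Insert 269: h=0, slot 0 empty => index 0.
Insert 647: h=0, slot 0 occupied => index 1.
Insert 129: h=0, slots 0,1 occupied => index 4.
Insert 143: h=0, slots 0,1,4 occupied => index 2.
Table: [269, 647, 143, ∅, 129, ∅, ∅]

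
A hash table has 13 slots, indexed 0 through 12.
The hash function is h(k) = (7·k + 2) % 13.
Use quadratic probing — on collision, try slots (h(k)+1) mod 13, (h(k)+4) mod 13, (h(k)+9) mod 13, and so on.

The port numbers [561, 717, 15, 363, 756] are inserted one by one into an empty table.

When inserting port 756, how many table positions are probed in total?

Insert 561: h=3, slot 3 empty => index 3.
Insert 717: h=3, slot 3 occupied => index 4.
Insert 15: h=3, slots 3,4 occupied => index 7.
Insert 363: h=8, slot 8 empty => index 8.
Insert 756: h=3, slots 3,4,7 occupied => index 12.
Table: [—, —, —, 561, 717, —, —, 15, 363, —, —, —, 756]

4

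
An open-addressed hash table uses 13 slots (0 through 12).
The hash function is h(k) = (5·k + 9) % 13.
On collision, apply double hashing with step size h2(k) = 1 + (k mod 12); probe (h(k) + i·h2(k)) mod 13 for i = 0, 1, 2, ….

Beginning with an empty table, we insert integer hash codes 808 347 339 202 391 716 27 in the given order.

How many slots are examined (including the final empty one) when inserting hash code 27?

808: h=6 -> slot 6
347: h=2 -> slot 2
339: h=1 -> slot 1
202: h=5 -> slot 5
391: h=1, h2=8, probe 1,9 -> slot 9
716: h=1, h2=9, probe 1,10 -> slot 10
27: h=1, h2=4, probe 1,5,9,0 -> slot 0
Table: [27, 339, 347, _, _, 202, 808, _, _, 391, 716, _, _]

4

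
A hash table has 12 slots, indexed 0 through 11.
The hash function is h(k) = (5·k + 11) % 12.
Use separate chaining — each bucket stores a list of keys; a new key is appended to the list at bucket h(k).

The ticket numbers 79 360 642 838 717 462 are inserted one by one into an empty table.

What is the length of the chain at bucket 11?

1

79 -> bucket 10
360 -> bucket 11
642 -> bucket 5
838 -> bucket 1
717 -> bucket 8
462 -> bucket 5 (collision)
Final buckets:
0: -
1: 838
2: -
3: -
4: -
5: 642 -> 462
6: -
7: -
8: 717
9: -
10: 79
11: 360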